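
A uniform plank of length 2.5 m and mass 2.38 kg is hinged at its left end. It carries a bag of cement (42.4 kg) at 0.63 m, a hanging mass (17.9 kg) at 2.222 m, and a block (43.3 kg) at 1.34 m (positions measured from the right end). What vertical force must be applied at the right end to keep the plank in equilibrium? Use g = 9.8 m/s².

Choose the left end as the axis so the unknown pivot reaction has zero arm there.
Beam weight: 2.38 × 9.8 = 23.32 N down at 1.25 m → arm 1.25 m, τ = 23.32 × 1.25 = 29.15 N·m clockwise.
Bag of cement: 42.4 × 9.8 = 415.5 N down at 0.63 m → arm 1.87 m, τ = 415.5 × 1.87 = 777 N·m clockwise.
Hanging mass: 17.9 × 9.8 = 175.4 N down at 2.222 m → arm 0.278 m, τ = 175.4 × 0.278 = 48.76 N·m clockwise.
Block: 43.3 × 9.8 = 424.3 N down at 1.34 m → arm 1.16 m, τ = 424.3 × 1.16 = 492.2 N·m clockwise.
Net moment of the loads = 1347 N·m clockwise.
The upward force F acts at the right end, arm 2.5 m, giving F × 2.5 counterclockwise.
Balancing moments: F × 2.5 = 1347, giving F = 1347 / 2.5 = 539 N.

F ≈ 539 N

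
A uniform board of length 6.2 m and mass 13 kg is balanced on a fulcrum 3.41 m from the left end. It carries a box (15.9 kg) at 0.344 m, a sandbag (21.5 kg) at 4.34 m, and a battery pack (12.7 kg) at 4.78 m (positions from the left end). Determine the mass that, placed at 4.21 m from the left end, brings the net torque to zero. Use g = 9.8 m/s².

m ≈ 19.2 kg

About the fulcrum (at 3.41 m from the left end):
Beam weight: 13 × 9.8 = 127.4 N down at 3.1 m → arm 0.31 m, τ = 127.4 × 0.31 = 39.49 N·m counterclockwise.
Box: 15.9 × 9.8 = 155.8 N down at 0.344 m → arm 3.066 m, τ = 155.8 × 3.066 = 477.7 N·m counterclockwise.
Sandbag: 21.5 × 9.8 = 210.7 N down at 4.34 m → arm 0.93 m, τ = 210.7 × 0.93 = 196 N·m clockwise.
Battery pack: 12.7 × 9.8 = 124.5 N down at 4.78 m → arm 1.37 m, τ = 124.5 × 1.37 = 170.6 N·m clockwise.
Net moment of known loads = 150.6 N·m counterclockwise.
An unknown mass m at 4.21 m has arm 0.8 m; its moment is m·g·0.8 clockwise.
For rotational equilibrium, m × 9.8 × 0.8 = 150.6, so m = 150.6 / (9.8 × 0.8) = 19.2 kg.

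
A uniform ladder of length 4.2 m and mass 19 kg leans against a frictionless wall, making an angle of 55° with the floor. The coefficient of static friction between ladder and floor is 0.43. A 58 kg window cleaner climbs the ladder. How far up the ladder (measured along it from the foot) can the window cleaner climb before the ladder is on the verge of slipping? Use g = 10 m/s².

Choose the foot of the ladder as the axis so the floor normal and friction both act there and drop out.
Ladder weight 19×10 = 190 N acts at 2.1 m along the ladder; its horizontal arm is 2.1·cos55° = 1.205 m → τ = 229 N·m clockwise.
Window cleaner weight 58×10 = 580 N at distance d → arm d·cos55° → τ = 580·d·0.5736 clockwise.
Wall normal N at the top has arm L sinθ = 3.44 m counterclockwise, so Στ = 0 gives N·3.44 = 229 + 332.7·d.
ΣFy = 0 ⇒ N_floor = 770 N, so the maximum friction is μ_s·N_floor = 0.43×770 = 331.1 N. ΣFx = 0 ⇒ N_wall = f, so at the slipping point N = 331.1 N.
Substituting: 331.1×3.44 = 229 + 332.7·d ⇒ d = (1139 − 229) / 332.7 = 2.74 m.

d ≈ 2.74 m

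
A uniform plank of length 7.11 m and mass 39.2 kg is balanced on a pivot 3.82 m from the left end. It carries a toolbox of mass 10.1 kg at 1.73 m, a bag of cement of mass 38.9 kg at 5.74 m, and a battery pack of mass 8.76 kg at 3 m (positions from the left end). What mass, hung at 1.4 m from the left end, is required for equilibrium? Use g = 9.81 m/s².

m ≈ 14.9 kg

Choose the pivot (at 3.82 m from the left end) as the axis so the support reaction has zero arm there.
Beam weight: 39.2 × 9.81 = 384.6 N down at 3.555 m → arm 0.265 m, τ = 384.6 × 0.265 = 101.9 N·m counterclockwise.
Toolbox: 10.1 × 9.81 = 99.08 N down at 1.73 m → arm 2.09 m, τ = 99.08 × 2.09 = 207.1 N·m counterclockwise.
Bag of cement: 38.9 × 9.81 = 381.6 N down at 5.74 m → arm 1.92 m, τ = 381.6 × 1.92 = 732.7 N·m clockwise.
Battery pack: 8.76 × 9.81 = 85.94 N down at 3 m → arm 0.82 m, τ = 85.94 × 0.82 = 70.47 N·m counterclockwise.
Net moment of known loads = 353.2 N·m clockwise.
An unknown mass m at 1.4 m has arm 2.42 m; its moment is m·g·2.42 counterclockwise.
Setting net torque to zero: m × 9.81 × 2.42 = 353.2 → m = 353.2 / (9.81 × 2.42) = 14.9 kg.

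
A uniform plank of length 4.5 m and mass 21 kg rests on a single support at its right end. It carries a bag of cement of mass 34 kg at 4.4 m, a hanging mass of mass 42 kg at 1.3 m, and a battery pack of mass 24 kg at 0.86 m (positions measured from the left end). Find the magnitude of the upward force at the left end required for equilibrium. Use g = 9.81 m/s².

F ≈ 594 N

About the right end:
Beam weight: 21 × 9.81 = 206 N down at 2.25 m → arm 2.25 m, τ = 206 × 2.25 = 463.5 N·m counterclockwise.
Bag of cement: 34 × 9.81 = 333.5 N down at 4.4 m → arm 0.1 m, τ = 333.5 × 0.1 = 33.35 N·m counterclockwise.
Hanging mass: 42 × 9.81 = 412 N down at 1.3 m → arm 3.2 m, τ = 412 × 3.2 = 1318 N·m counterclockwise.
Battery pack: 24 × 9.81 = 235.4 N down at 0.86 m → arm 3.64 m, τ = 235.4 × 3.64 = 856.9 N·m counterclockwise.
Net moment of the loads = 2672 N·m counterclockwise.
The upward force F acts at the left end, arm 4.5 m, giving F × 4.5 clockwise.
For rotational equilibrium, F × 4.5 = 2672, so F = 2672 / 4.5 = 594 N.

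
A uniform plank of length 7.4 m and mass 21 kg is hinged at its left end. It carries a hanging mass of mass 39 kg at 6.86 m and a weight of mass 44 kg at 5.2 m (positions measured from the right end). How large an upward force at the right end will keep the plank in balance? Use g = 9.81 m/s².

F ≈ 259 N

Take moments about the left end.
Beam weight: 21 × 9.81 = 206 N down at 3.7 m → arm 3.7 m, τ = 206 × 3.7 = 762.2 N·m clockwise.
Hanging mass: 39 × 9.81 = 382.6 N down at 6.86 m → arm 0.54 m, τ = 382.6 × 0.54 = 206.6 N·m clockwise.
Weight: 44 × 9.81 = 431.6 N down at 5.2 m → arm 2.2 m, τ = 431.6 × 2.2 = 949.5 N·m clockwise.
Net moment of the loads = 1918 N·m clockwise.
The upward force F acts at the right end, arm 7.4 m, giving F × 7.4 counterclockwise.
Setting net torque to zero: F × 7.4 = 1918 → F = 1918 / 7.4 = 259 N.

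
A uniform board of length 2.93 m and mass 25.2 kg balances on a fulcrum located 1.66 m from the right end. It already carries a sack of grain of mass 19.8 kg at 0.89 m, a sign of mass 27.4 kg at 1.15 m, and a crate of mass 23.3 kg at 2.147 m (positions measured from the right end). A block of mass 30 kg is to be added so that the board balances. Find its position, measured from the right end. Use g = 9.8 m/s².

Taking torques about the fulcrum (at 1.66 m from the right end):
Beam weight: 25.2 × 9.8 = 247 N down at 1.465 m → arm 0.195 m, τ = 247 × 0.195 = 48.16 N·m clockwise.
Sack of grain: 19.8 × 9.8 = 194 N down at 0.89 m → arm 0.77 m, τ = 194 × 0.77 = 149.4 N·m clockwise.
Sign: 27.4 × 9.8 = 268.5 N down at 1.15 m → arm 0.51 m, τ = 268.5 × 0.51 = 136.9 N·m clockwise.
Crate: 23.3 × 9.8 = 228.3 N down at 2.147 m → arm 0.487 m, τ = 228.3 × 0.487 = 111.2 N·m counterclockwise.
Net moment of existing loads = 223.3 N·m clockwise.
The block weighs 30 × 9.8 = 294 N and must supply an equal counterclockwise moment, so its lever arm about the fulcrum is 223.3 / 294 = 0.76 m.
That puts it at 1.66 + 0.76 = 2.42 m from the right end.

x ≈ 2.42 m from the right end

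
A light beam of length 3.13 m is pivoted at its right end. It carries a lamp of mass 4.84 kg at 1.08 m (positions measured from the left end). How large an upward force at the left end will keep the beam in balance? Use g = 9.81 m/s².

About the right end:
Lamp: 4.84 × 9.81 = 47.48 N down at 1.08 m → arm 2.05 m, τ = 47.48 × 2.05 = 97.33 N·m counterclockwise.
Net moment of the loads = 97.33 N·m counterclockwise.
The upward force F acts at the left end, arm 3.13 m, giving F × 3.13 clockwise.
For rotational equilibrium, F × 3.13 = 97.33, so F = 97.33 / 3.13 = 31.1 N.

F ≈ 31.1 N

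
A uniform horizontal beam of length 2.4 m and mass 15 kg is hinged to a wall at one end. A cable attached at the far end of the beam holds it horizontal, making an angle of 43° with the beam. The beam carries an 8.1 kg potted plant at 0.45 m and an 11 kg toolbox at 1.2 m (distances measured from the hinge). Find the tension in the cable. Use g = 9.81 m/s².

Choose the hinge as the axis so the unknown hinge reaction has zero arm there.
Beam weight: 15 × 9.81 = 147.2 N down at 1.2 m → arm 1.2 m, τ = 147.2 × 1.2 = 176.6 N·m clockwise.
Potted plant: 8.1 × 9.81 = 79.46 N down at 0.45 m → arm 0.45 m, τ = 79.46 × 0.45 = 35.76 N·m clockwise.
Toolbox: 11 × 9.81 = 107.9 N down at 1.2 m → arm 1.2 m, τ = 107.9 × 1.2 = 129.5 N·m clockwise.
Total clockwise load moment = 341.9 N·m.
The cable tension T acts at 2.4 m; only its component perpendicular to the beam, T sinθ, produces torque. sin 43° = 0.682.
Balancing moments: T × 2.4 × 0.682 = 341.9, giving T = 341.9 / 1.637 = 209 N.

T ≈ 209 N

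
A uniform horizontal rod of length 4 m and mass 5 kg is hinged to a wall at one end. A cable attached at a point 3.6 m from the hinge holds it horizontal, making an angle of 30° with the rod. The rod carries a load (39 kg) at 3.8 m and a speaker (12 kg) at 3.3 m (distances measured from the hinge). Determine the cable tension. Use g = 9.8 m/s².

About the hinge:
Beam weight: 5 × 9.8 = 49 N down at 2 m → arm 2 m, τ = 49 × 2 = 98 N·m clockwise.
Load: 39 × 9.8 = 382.2 N down at 3.8 m → arm 3.8 m, τ = 382.2 × 3.8 = 1452 N·m clockwise.
Speaker: 12 × 9.8 = 117.6 N down at 3.3 m → arm 3.3 m, τ = 117.6 × 3.3 = 388.1 N·m clockwise.
Total clockwise load moment = 1938 N·m.
The cable tension T acts at 3.6 m; only its component perpendicular to the rod, T sinθ, produces torque. sin 30° = 0.5.
Setting net torque to zero: T × 3.6 × 0.5 = 1938 → T = 1938 / 1.8 = 1080 N.

T ≈ 1080 N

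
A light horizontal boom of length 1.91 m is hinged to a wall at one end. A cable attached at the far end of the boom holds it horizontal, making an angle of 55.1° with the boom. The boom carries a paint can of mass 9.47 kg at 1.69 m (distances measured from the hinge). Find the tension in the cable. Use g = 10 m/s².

T ≈ 102 N

Take moments about the hinge.
Paint can: 9.47 × 10 = 94.7 N down at 1.69 m → arm 1.69 m, τ = 94.7 × 1.69 = 160 N·m clockwise.
Total clockwise load moment = 160 N·m.
The cable tension T acts at 1.91 m; only its component perpendicular to the boom, T sinθ, produces torque. sin 55.1° = 0.8202.
Στ = 0 ⇒ T × 1.91 × 0.8202 = 160 ⇒ T = 160 / 1.567 = 102 N.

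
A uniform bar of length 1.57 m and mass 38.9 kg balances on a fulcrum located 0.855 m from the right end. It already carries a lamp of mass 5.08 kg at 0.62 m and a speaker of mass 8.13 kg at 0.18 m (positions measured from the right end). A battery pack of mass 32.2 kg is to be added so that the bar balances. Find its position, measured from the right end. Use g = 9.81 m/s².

Taking torques about the fulcrum (at 0.855 m from the right end):
Beam weight: 38.9 × 9.81 = 381.6 N down at 0.785 m → arm 0.07 m, τ = 381.6 × 0.07 = 26.71 N·m clockwise.
Lamp: 5.08 × 9.81 = 49.83 N down at 0.62 m → arm 0.235 m, τ = 49.83 × 0.235 = 11.71 N·m clockwise.
Speaker: 8.13 × 9.81 = 79.76 N down at 0.18 m → arm 0.675 m, τ = 79.76 × 0.675 = 53.84 N·m clockwise.
Net moment of existing loads = 92.26 N·m clockwise.
The battery pack weighs 32.2 × 9.81 = 315.9 N and must supply an equal counterclockwise moment, so its lever arm about the fulcrum is 92.26 / 315.9 = 0.292 m.
That puts it at 0.855 + 0.292 = 1.15 m from the right end.

x ≈ 1.15 m from the right end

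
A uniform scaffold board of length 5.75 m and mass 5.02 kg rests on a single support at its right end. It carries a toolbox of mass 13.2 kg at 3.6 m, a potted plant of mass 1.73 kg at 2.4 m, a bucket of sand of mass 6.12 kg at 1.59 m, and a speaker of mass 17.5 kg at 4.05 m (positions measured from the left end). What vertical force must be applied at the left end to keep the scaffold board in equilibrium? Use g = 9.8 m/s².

F ≈ 177 N

Choose the right end as the axis so the unknown pivot reaction has zero arm there.
Beam weight: 5.02 × 9.8 = 49.2 N down at 2.875 m → arm 2.875 m, τ = 49.2 × 2.875 = 141.5 N·m counterclockwise.
Toolbox: 13.2 × 9.8 = 129.4 N down at 3.6 m → arm 2.15 m, τ = 129.4 × 2.15 = 278.2 N·m counterclockwise.
Potted plant: 1.73 × 9.8 = 16.95 N down at 2.4 m → arm 3.35 m, τ = 16.95 × 3.35 = 56.78 N·m counterclockwise.
Bucket of sand: 6.12 × 9.8 = 59.98 N down at 1.59 m → arm 4.16 m, τ = 59.98 × 4.16 = 249.5 N·m counterclockwise.
Speaker: 17.5 × 9.8 = 171.5 N down at 4.05 m → arm 1.7 m, τ = 171.5 × 1.7 = 291.6 N·m counterclockwise.
Net moment of the loads = 1018 N·m counterclockwise.
The upward force F acts at the left end, arm 5.75 m, giving F × 5.75 clockwise.
Balancing moments: F × 5.75 = 1018, giving F = 1018 / 5.75 = 177 N.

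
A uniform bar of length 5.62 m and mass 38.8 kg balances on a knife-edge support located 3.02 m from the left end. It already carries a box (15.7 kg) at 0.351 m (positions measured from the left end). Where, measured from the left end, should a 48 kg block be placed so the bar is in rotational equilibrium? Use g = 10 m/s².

x ≈ 4.06 m from the left end

Sum moments about the knife-edge support (at 3.02 m from the left end) (the support reaction has zero arm there).
Beam weight: 38.8 × 10 = 388 N down at 2.81 m → arm 0.21 m, τ = 388 × 0.21 = 81.48 N·m counterclockwise.
Box: 15.7 × 10 = 157 N down at 0.351 m → arm 2.669 m, τ = 157 × 2.669 = 419 N·m counterclockwise.
Net moment of existing loads = 500.5 N·m counterclockwise.
The block weighs 48 × 10 = 480 N and must supply an equal clockwise moment, so its lever arm about the knife-edge support is 500.5 / 480 = 1.04 m.
That puts it at 3.02 + 1.04 = 4.06 m from the left end.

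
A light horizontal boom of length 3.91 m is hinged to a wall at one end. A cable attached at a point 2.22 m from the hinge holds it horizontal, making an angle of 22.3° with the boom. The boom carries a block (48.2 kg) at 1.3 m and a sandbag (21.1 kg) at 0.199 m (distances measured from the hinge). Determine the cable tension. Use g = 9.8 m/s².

Take moments about the hinge.
Block: 48.2 × 9.8 = 472.4 N down at 1.3 m → arm 1.3 m, τ = 472.4 × 1.3 = 614.1 N·m clockwise.
Sandbag: 21.1 × 9.8 = 206.8 N down at 0.199 m → arm 0.199 m, τ = 206.8 × 0.199 = 41.15 N·m clockwise.
Total clockwise load moment = 655.2 N·m.
The cable tension T acts at 2.22 m; only its component perpendicular to the boom, T sinθ, produces torque. sin 22.3° = 0.3795.
Setting net torque to zero: T × 2.22 × 0.3795 = 655.2 → T = 655.2 / 0.8425 = 778 N.

T ≈ 778 N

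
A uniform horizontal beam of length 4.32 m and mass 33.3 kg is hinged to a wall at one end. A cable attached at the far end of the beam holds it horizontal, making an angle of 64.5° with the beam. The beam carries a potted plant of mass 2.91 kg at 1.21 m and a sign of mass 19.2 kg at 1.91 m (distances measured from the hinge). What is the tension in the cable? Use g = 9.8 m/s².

Taking torques about the hinge:
Beam weight: 33.3 × 9.8 = 326.3 N down at 2.16 m → arm 2.16 m, τ = 326.3 × 2.16 = 704.8 N·m clockwise.
Potted plant: 2.91 × 9.8 = 28.52 N down at 1.21 m → arm 1.21 m, τ = 28.52 × 1.21 = 34.51 N·m clockwise.
Sign: 19.2 × 9.8 = 188.2 N down at 1.91 m → arm 1.91 m, τ = 188.2 × 1.91 = 359.5 N·m clockwise.
Total clockwise load moment = 1099 N·m.
The cable tension T acts at 4.32 m; only its component perpendicular to the beam, T sinθ, produces torque. sin 64.5° = 0.9026.
Balancing moments: T × 4.32 × 0.9026 = 1099, giving T = 1099 / 3.899 = 282 N.

T ≈ 282 N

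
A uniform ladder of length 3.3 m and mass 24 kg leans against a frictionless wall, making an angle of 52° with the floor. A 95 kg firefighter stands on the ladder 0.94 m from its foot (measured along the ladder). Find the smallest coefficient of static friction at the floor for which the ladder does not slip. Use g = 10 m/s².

Take moments about the foot of the ladder.
Ladder weight 24×10 = 240 N acts at 1.65 m along the ladder; its horizontal arm is 1.65·cos52° = 1.016 m → τ = 243.8 N·m clockwise.
Firefighter: 95×10 = 950 N at 0.94 m → arm 0.5787 m → τ = 549.8 N·m clockwise.
Wall normal N acts horizontally at the top; its moment arm is the height L sinθ = 3.3·sin52° = 2.6 m, counterclockwise.
Setting net torque to zero: N × 2.6 = 793.6 → N = 305.2 N.
ΣFx = 0 ⇒ f = N_wall = 305.2 N. ΣFy = 0 ⇒ N_floor = 1190 N.
μ_min = f / N_floor = 305.2 / 1190 = 0.256.

μ_min ≈ 0.256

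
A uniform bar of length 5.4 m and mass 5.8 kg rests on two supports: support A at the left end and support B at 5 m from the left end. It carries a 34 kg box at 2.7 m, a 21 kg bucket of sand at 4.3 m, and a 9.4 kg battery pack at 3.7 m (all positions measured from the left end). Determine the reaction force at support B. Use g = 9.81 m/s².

Choose support A as the axis so its reaction then has zero moment arm.
Beam weight: 5.8 × 9.81 = 56.9 N down at 2.7 m → arm 2.7 m, τ = 56.9 × 2.7 = 153.6 N·m clockwise.
Box: 34 × 9.81 = 333.5 N down at 2.7 m → arm 2.7 m, τ = 333.5 × 2.7 = 900.5 N·m clockwise.
Bucket of sand: 21 × 9.81 = 206 N down at 4.3 m → arm 4.3 m, τ = 206 × 4.3 = 885.8 N·m clockwise.
Battery pack: 9.4 × 9.81 = 92.21 N down at 3.7 m → arm 3.7 m, τ = 92.21 × 3.7 = 341.2 N·m clockwise.
Net load moment about support A = 2281 N·m clockwise.
Reaction R at support B is upward at 5 m, arm 5 m → moment R × 5 counterclockwise.
For rotational equilibrium, R × 5 = 2281, so R = 456 N.

R_B ≈ 456 N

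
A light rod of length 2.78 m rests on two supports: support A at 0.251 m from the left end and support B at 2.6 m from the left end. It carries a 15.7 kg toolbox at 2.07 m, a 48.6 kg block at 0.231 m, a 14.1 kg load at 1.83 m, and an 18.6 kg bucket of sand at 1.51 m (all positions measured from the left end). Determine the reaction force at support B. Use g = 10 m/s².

R_B ≈ 312 N

About support A:
Toolbox: 15.7 × 10 = 157 N down at 2.07 m → arm 1.819 m, τ = 157 × 1.819 = 285.6 N·m clockwise.
Block: 48.6 × 10 = 486 N down at 0.231 m → arm 0.02 m, τ = 486 × 0.02 = 9.72 N·m counterclockwise.
Load: 14.1 × 10 = 141 N down at 1.83 m → arm 1.579 m, τ = 141 × 1.579 = 222.6 N·m clockwise.
Bucket of sand: 18.6 × 10 = 186 N down at 1.51 m → arm 1.259 m, τ = 186 × 1.259 = 234.2 N·m clockwise.
Net load moment about support A = 732.7 N·m clockwise.
Reaction R at support B is upward at 2.6 m, arm 2.349 m → moment R × 2.349 counterclockwise.
For rotational equilibrium, R × 2.349 = 732.7, so R = 312 N.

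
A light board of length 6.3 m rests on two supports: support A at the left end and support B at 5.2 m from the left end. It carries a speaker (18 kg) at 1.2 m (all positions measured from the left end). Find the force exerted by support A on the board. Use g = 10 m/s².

R_A ≈ 138 N

Taking torques about support B:
Speaker: 18 × 10 = 180 N down at 1.2 m → arm 4 m, τ = 180 × 4 = 720 N·m counterclockwise.
Net load moment about support B = 720 N·m counterclockwise.
Reaction R at support A is upward at 0 m, arm 5.2 m → moment R × 5.2 clockwise.
For rotational equilibrium, R × 5.2 = 720, so R = 138 N.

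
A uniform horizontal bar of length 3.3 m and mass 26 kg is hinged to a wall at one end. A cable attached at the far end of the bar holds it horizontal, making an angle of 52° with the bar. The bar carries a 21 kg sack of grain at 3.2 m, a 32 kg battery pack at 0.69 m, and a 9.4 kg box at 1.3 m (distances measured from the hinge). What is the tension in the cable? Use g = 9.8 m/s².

T ≈ 544 N

About the hinge:
Beam weight: 26 × 9.8 = 254.8 N down at 1.65 m → arm 1.65 m, τ = 254.8 × 1.65 = 420.4 N·m clockwise.
Sack of grain: 21 × 9.8 = 205.8 N down at 3.2 m → arm 3.2 m, τ = 205.8 × 3.2 = 658.6 N·m clockwise.
Battery pack: 32 × 9.8 = 313.6 N down at 0.69 m → arm 0.69 m, τ = 313.6 × 0.69 = 216.4 N·m clockwise.
Box: 9.4 × 9.8 = 92.12 N down at 1.3 m → arm 1.3 m, τ = 92.12 × 1.3 = 119.8 N·m clockwise.
Total clockwise load moment = 1415 N·m.
The cable tension T acts at 3.3 m; only its component perpendicular to the bar, T sinθ, produces torque. sin 52° = 0.788.
Balancing moments: T × 3.3 × 0.788 = 1415, giving T = 1415 / 2.6 = 544 N.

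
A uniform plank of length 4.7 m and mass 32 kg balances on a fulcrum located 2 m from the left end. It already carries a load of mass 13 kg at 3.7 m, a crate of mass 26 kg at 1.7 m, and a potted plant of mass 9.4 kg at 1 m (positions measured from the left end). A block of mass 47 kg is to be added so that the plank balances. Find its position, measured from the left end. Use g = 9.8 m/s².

About the fulcrum (at 2 m from the left end):
Beam weight: 32 × 9.8 = 313.6 N down at 2.35 m → arm 0.35 m, τ = 313.6 × 0.35 = 109.8 N·m clockwise.
Load: 13 × 9.8 = 127.4 N down at 3.7 m → arm 1.7 m, τ = 127.4 × 1.7 = 216.6 N·m clockwise.
Crate: 26 × 9.8 = 254.8 N down at 1.7 m → arm 0.3 m, τ = 254.8 × 0.3 = 76.44 N·m counterclockwise.
Potted plant: 9.4 × 9.8 = 92.12 N down at 1 m → arm 1 m, τ = 92.12 × 1 = 92.12 N·m counterclockwise.
Net moment of existing loads = 157.8 N·m clockwise.
The block weighs 47 × 9.8 = 460.6 N and must supply an equal counterclockwise moment, so its lever arm about the fulcrum is 157.8 / 460.6 = 0.343 m.
That puts it at 2 − 0.343 = 1.66 m from the left end.

x ≈ 1.66 m from the left end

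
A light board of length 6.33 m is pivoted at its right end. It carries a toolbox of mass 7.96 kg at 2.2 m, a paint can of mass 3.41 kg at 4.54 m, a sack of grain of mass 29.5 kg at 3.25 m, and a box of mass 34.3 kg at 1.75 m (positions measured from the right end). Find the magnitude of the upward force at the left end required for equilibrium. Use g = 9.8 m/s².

Take moments about the right end.
Toolbox: 7.96 × 9.8 = 78.01 N down at 2.2 m → arm 2.2 m, τ = 78.01 × 2.2 = 171.6 N·m counterclockwise.
Paint can: 3.41 × 9.8 = 33.42 N down at 4.54 m → arm 4.54 m, τ = 33.42 × 4.54 = 151.7 N·m counterclockwise.
Sack of grain: 29.5 × 9.8 = 289.1 N down at 3.25 m → arm 3.25 m, τ = 289.1 × 3.25 = 939.6 N·m counterclockwise.
Box: 34.3 × 9.8 = 336.1 N down at 1.75 m → arm 1.75 m, τ = 336.1 × 1.75 = 588.2 N·m counterclockwise.
Net moment of the loads = 1851 N·m counterclockwise.
The upward force F acts at the left end, arm 6.33 m, giving F × 6.33 clockwise.
Setting net torque to zero: F × 6.33 = 1851 → F = 1851 / 6.33 = 292 N.

F ≈ 292 N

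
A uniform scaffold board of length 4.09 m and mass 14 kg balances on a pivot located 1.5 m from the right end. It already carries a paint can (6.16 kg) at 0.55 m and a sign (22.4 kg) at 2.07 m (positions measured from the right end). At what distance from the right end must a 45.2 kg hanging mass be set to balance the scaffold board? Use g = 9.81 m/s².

x ≈ 1.18 m from the right end

Taking torques about the pivot (at 1.5 m from the right end):
Beam weight: 14 × 9.81 = 137.3 N down at 2.045 m → arm 0.545 m, τ = 137.3 × 0.545 = 74.83 N·m counterclockwise.
Paint can: 6.16 × 9.81 = 60.43 N down at 0.55 m → arm 0.95 m, τ = 60.43 × 0.95 = 57.41 N·m clockwise.
Sign: 22.4 × 9.81 = 219.7 N down at 2.07 m → arm 0.57 m, τ = 219.7 × 0.57 = 125.2 N·m counterclockwise.
Net moment of existing loads = 142.6 N·m counterclockwise.
The hanging mass weighs 45.2 × 9.81 = 443.4 N and must supply an equal clockwise moment, so its lever arm about the pivot is 142.6 / 443.4 = 0.322 m.
That puts it at 1.5 − 0.322 = 1.18 m from the right end.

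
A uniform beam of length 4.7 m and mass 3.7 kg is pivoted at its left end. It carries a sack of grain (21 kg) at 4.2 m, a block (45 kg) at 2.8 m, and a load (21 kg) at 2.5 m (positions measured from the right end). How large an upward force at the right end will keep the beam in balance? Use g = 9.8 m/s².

Taking torques about the left end:
Beam weight: 3.7 × 9.8 = 36.26 N down at 2.35 m → arm 2.35 m, τ = 36.26 × 2.35 = 85.21 N·m clockwise.
Sack of grain: 21 × 9.8 = 205.8 N down at 4.2 m → arm 0.5 m, τ = 205.8 × 0.5 = 102.9 N·m clockwise.
Block: 45 × 9.8 = 441 N down at 2.8 m → arm 1.9 m, τ = 441 × 1.9 = 837.9 N·m clockwise.
Load: 21 × 9.8 = 205.8 N down at 2.5 m → arm 2.2 m, τ = 205.8 × 2.2 = 452.8 N·m clockwise.
Net moment of the loads = 1479 N·m clockwise.
The upward force F acts at the right end, arm 4.7 m, giving F × 4.7 counterclockwise.
Στ = 0 ⇒ F × 4.7 = 1479 ⇒ F = 1479 / 4.7 = 315 N.

F ≈ 315 N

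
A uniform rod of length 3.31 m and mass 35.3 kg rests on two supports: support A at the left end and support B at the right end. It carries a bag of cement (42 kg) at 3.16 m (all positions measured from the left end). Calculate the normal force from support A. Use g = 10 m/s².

Choose support B as the axis so its reaction then has zero moment arm.
Beam weight: 35.3 × 10 = 353 N down at 1.655 m → arm 1.655 m, τ = 353 × 1.655 = 584.2 N·m counterclockwise.
Bag of cement: 42 × 10 = 420 N down at 3.16 m → arm 0.15 m, τ = 420 × 0.15 = 63 N·m counterclockwise.
Net load moment about support B = 647.2 N·m counterclockwise.
Reaction R at support A is upward at 0 m, arm 3.31 m → moment R × 3.31 clockwise.
Setting net torque to zero: R × 3.31 = 647.2 → R = 196 N.

R_A ≈ 196 N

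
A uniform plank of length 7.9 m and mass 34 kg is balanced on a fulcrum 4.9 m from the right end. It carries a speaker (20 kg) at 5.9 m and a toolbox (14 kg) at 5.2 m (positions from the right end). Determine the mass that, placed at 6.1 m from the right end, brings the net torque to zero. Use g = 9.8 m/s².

About the fulcrum (at 4.9 m from the right end):
Beam weight: 34 × 9.8 = 333.2 N down at 3.95 m → arm 0.95 m, τ = 333.2 × 0.95 = 316.5 N·m clockwise.
Speaker: 20 × 9.8 = 196 N down at 5.9 m → arm 1 m, τ = 196 × 1 = 196 N·m counterclockwise.
Toolbox: 14 × 9.8 = 137.2 N down at 5.2 m → arm 0.3 m, τ = 137.2 × 0.3 = 41.16 N·m counterclockwise.
Net moment of known loads = 79.34 N·m clockwise.
An unknown mass m at 6.1 m has arm 1.2 m; its moment is m·g·1.2 counterclockwise.
Balancing moments: m × 9.8 × 1.2 = 79.34, giving m = 79.34 / (9.8 × 1.2) = 6.75 kg.

m ≈ 6.75 kg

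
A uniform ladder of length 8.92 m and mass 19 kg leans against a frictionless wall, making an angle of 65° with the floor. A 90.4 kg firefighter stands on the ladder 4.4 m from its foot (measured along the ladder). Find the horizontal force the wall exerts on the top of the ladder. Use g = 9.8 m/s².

N_wall ≈ 247 N

About the foot of the ladder:
Ladder weight 19×9.8 = 186.2 N acts at 4.46 m along the ladder; its horizontal arm is 4.46·cos65° = 1.885 m → τ = 351 N·m clockwise.
Firefighter: 90.4×9.8 = 885.9 N at 4.4 m → arm 1.86 m → τ = 1648 N·m clockwise.
Wall normal N acts horizontally at the top; its moment arm is the height L sinθ = 8.92·sin65° = 8.084 m, counterclockwise.
For rotational equilibrium, N × 8.084 = 1999, so N = 247 N.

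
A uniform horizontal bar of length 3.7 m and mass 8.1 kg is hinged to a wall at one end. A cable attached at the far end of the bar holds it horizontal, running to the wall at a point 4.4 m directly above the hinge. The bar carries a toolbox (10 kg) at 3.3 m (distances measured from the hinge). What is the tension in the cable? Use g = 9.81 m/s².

T ≈ 166 N

Choose the hinge as the axis so the unknown hinge reaction has zero arm there.
Beam weight: 8.1 × 9.81 = 79.46 N down at 1.85 m → arm 1.85 m, τ = 79.46 × 1.85 = 147 N·m clockwise.
Toolbox: 10 × 9.81 = 98.1 N down at 3.3 m → arm 3.3 m, τ = 98.1 × 3.3 = 323.7 N·m clockwise.
Total clockwise load moment = 470.7 N·m.
The cable tension T acts at 3.7 m; only its component perpendicular to the bar, T sinθ, produces torque. sinθ = h/√(h²+d²) = 4.4/√(4.4²+3.7²) = 0.7654.
Στ = 0 ⇒ T × 3.7 × 0.7654 = 470.7 ⇒ T = 470.7 / 2.832 = 166 N.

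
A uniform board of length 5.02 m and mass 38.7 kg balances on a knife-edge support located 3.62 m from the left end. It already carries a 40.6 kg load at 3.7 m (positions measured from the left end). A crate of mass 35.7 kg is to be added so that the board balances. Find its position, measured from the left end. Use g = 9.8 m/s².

x ≈ 4.73 m from the left end

Sum moments about the knife-edge support (at 3.62 m from the left end) (the support reaction has zero arm there).
Beam weight: 38.7 × 9.8 = 379.3 N down at 2.51 m → arm 1.11 m, τ = 379.3 × 1.11 = 421 N·m counterclockwise.
Load: 40.6 × 9.8 = 397.9 N down at 3.7 m → arm 0.08 m, τ = 397.9 × 0.08 = 31.83 N·m clockwise.
Net moment of existing loads = 389.2 N·m counterclockwise.
The crate weighs 35.7 × 9.8 = 349.9 N and must supply an equal clockwise moment, so its lever arm about the knife-edge support is 389.2 / 349.9 = 1.11 m.
That puts it at 3.62 + 1.11 = 4.73 m from the left end.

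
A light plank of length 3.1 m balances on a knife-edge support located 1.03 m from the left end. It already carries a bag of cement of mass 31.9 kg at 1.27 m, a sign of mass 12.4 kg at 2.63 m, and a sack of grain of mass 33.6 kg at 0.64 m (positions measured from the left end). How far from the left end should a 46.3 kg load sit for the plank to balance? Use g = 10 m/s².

x ≈ 0.719 m from the left end

About the knife-edge support (at 1.03 m from the left end):
Bag of cement: 31.9 × 10 = 319 N down at 1.27 m → arm 0.24 m, τ = 319 × 0.24 = 76.56 N·m clockwise.
Sign: 12.4 × 10 = 124 N down at 2.63 m → arm 1.6 m, τ = 124 × 1.6 = 198.4 N·m clockwise.
Sack of grain: 33.6 × 10 = 336 N down at 0.64 m → arm 0.39 m, τ = 336 × 0.39 = 131 N·m counterclockwise.
Net moment of existing loads = 144 N·m clockwise.
The load weighs 46.3 × 10 = 463 N and must supply an equal counterclockwise moment, so its lever arm about the knife-edge support is 144 / 463 = 0.311 m.
That puts it at 1.03 − 0.311 = 0.719 m from the left end.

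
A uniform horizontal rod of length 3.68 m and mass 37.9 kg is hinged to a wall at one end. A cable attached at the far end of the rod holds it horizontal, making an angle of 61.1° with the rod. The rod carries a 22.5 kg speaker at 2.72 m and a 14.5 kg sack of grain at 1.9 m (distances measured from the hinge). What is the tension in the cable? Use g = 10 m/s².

T ≈ 492 N

About the hinge:
Beam weight: 37.9 × 10 = 379 N down at 1.84 m → arm 1.84 m, τ = 379 × 1.84 = 697.4 N·m clockwise.
Speaker: 22.5 × 10 = 225 N down at 2.72 m → arm 2.72 m, τ = 225 × 2.72 = 612 N·m clockwise.
Sack of grain: 14.5 × 10 = 145 N down at 1.9 m → arm 1.9 m, τ = 145 × 1.9 = 275.5 N·m clockwise.
Total clockwise load moment = 1585 N·m.
The cable tension T acts at 3.68 m; only its component perpendicular to the rod, T sinθ, produces torque. sin 61.1° = 0.8755.
Setting net torque to zero: T × 3.68 × 0.8755 = 1585 → T = 1585 / 3.222 = 492 N.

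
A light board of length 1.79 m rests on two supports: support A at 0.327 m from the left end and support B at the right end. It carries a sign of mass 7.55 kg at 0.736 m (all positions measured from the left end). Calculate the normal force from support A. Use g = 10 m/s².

R_A ≈ 54.4 N

Taking torques about support B:
Sign: 7.55 × 10 = 75.5 N down at 0.736 m → arm 1.054 m, τ = 75.5 × 1.054 = 79.58 N·m counterclockwise.
Net load moment about support B = 79.58 N·m counterclockwise.
Reaction R at support A is upward at 0.327 m, arm 1.463 m → moment R × 1.463 clockwise.
For rotational equilibrium, R × 1.463 = 79.58, so R = 54.4 N.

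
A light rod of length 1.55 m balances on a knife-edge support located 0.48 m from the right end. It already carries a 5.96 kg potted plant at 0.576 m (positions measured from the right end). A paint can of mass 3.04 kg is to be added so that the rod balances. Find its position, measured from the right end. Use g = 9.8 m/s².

Take moments about the knife-edge support (at 0.48 m from the right end).
Potted plant: 5.96 × 9.8 = 58.41 N down at 0.576 m → arm 0.096 m, τ = 58.41 × 0.096 = 5.607 N·m counterclockwise.
Net moment of existing loads = 5.607 N·m counterclockwise.
The paint can weighs 3.04 × 9.8 = 29.79 N and must supply an equal clockwise moment, so its lever arm about the knife-edge support is 5.607 / 29.79 = 0.188 m.
That puts it at 0.48 − 0.188 = 0.292 m from the right end.

x ≈ 0.292 m from the right end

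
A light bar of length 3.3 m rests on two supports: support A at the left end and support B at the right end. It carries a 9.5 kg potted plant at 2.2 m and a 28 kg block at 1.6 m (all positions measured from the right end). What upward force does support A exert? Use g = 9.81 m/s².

R_A ≈ 195 N

Choose support B as the axis so its reaction then has zero moment arm.
Potted plant: 9.5 × 9.81 = 93.2 N down at 2.2 m → arm 2.2 m, τ = 93.2 × 2.2 = 205 N·m counterclockwise.
Block: 28 × 9.81 = 274.7 N down at 1.6 m → arm 1.6 m, τ = 274.7 × 1.6 = 439.5 N·m counterclockwise.
Net load moment about support B = 644.5 N·m counterclockwise.
Reaction R at support A is upward at 3.3 m, arm 3.3 m → moment R × 3.3 clockwise.
Στ = 0 ⇒ R × 3.3 = 644.5 ⇒ R = 195 N.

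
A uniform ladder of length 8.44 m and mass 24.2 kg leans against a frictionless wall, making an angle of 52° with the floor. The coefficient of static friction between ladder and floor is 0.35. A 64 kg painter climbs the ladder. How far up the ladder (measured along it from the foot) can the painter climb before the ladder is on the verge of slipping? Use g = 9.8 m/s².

Choose the foot of the ladder as the axis so the floor normal and friction both act there and drop out.
Ladder weight 24.2×9.8 = 237.2 N acts at 4.22 m along the ladder; its horizontal arm is 4.22·cos52° = 2.598 m → τ = 616.2 N·m clockwise.
Painter weight 64×9.8 = 627.2 N at distance d → arm d·cos52° → τ = 627.2·d·0.6157 clockwise.
Wall normal N at the top has arm L sinθ = 6.651 m counterclockwise, so Στ = 0 gives N·6.651 = 616.2 + 386.2·d.
ΣFy = 0 ⇒ N_floor = 864.4 N, so the maximum friction is μ_s·N_floor = 0.35×864.4 = 302.5 N. ΣFx = 0 ⇒ N_wall = f, so at the slipping point N = 302.5 N.
Substituting: 302.5×6.651 = 616.2 + 386.2·d ⇒ d = (2012 − 616.2) / 386.2 = 3.61 m.

d ≈ 3.61 m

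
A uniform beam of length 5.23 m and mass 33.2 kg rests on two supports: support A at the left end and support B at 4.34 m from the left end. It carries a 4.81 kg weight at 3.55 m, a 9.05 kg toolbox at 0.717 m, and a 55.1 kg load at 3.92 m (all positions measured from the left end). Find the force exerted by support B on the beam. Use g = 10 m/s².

Take moments about support A.
Beam weight: 33.2 × 10 = 332 N down at 2.615 m → arm 2.615 m, τ = 332 × 2.615 = 868.2 N·m clockwise.
Weight: 4.81 × 10 = 48.1 N down at 3.55 m → arm 3.55 m, τ = 48.1 × 3.55 = 170.8 N·m clockwise.
Toolbox: 9.05 × 10 = 90.5 N down at 0.717 m → arm 0.717 m, τ = 90.5 × 0.717 = 64.89 N·m clockwise.
Load: 55.1 × 10 = 551 N down at 3.92 m → arm 3.92 m, τ = 551 × 3.92 = 2160 N·m clockwise.
Net load moment about support A = 3264 N·m clockwise.
Reaction R at support B is upward at 4.34 m, arm 4.34 m → moment R × 4.34 counterclockwise.
For rotational equilibrium, R × 4.34 = 3264, so R = 752 N.

R_B ≈ 752 N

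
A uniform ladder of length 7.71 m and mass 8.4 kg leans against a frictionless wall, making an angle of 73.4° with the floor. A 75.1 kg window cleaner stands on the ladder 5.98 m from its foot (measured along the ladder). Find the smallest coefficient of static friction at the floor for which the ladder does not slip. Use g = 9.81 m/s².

Choose the foot of the ladder as the axis so the floor normal and friction both act there and drop out.
Ladder weight 8.4×9.81 = 82.4 N acts at 3.855 m along the ladder; its horizontal arm is 3.855·cos73.4° = 1.101 m → τ = 90.72 N·m clockwise.
Window cleaner: 75.1×9.81 = 736.7 N at 5.98 m → arm 1.708 m → τ = 1258 N·m clockwise.
Wall normal N acts horizontally at the top; its moment arm is the height L sinθ = 7.71·sin73.4° = 7.389 m, counterclockwise.
Στ = 0 ⇒ N × 7.389 = 1349 ⇒ N = 182.6 N.
ΣFx = 0 ⇒ f = N_wall = 182.6 N. ΣFy = 0 ⇒ N_floor = 819.1 N.
μ_min = f / N_floor = 182.6 / 819.1 = 0.223.

μ_min ≈ 0.223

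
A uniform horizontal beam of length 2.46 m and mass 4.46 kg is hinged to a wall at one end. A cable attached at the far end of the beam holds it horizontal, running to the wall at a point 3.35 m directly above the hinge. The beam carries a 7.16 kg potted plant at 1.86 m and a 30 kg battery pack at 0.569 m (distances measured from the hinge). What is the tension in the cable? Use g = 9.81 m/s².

About the hinge:
Beam weight: 4.46 × 9.81 = 43.75 N down at 1.23 m → arm 1.23 m, τ = 43.75 × 1.23 = 53.81 N·m clockwise.
Potted plant: 7.16 × 9.81 = 70.24 N down at 1.86 m → arm 1.86 m, τ = 70.24 × 1.86 = 130.6 N·m clockwise.
Battery pack: 30 × 9.81 = 294.3 N down at 0.569 m → arm 0.569 m, τ = 294.3 × 0.569 = 167.5 N·m clockwise.
Total clockwise load moment = 351.9 N·m.
The cable tension T acts at 2.46 m; only its component perpendicular to the beam, T sinθ, produces torque. sinθ = h/√(h²+d²) = 3.35/√(3.35²+2.46²) = 0.806.
Στ = 0 ⇒ T × 2.46 × 0.806 = 351.9 ⇒ T = 351.9 / 1.983 = 177 N.

T ≈ 177 N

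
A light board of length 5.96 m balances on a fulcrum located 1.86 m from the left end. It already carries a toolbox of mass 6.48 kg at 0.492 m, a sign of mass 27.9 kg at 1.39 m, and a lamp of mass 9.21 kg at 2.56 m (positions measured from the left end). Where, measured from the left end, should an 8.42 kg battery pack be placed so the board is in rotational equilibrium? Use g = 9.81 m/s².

Take moments about the fulcrum (at 1.86 m from the left end).
Toolbox: 6.48 × 9.81 = 63.57 N down at 0.492 m → arm 1.368 m, τ = 63.57 × 1.368 = 86.96 N·m counterclockwise.
Sign: 27.9 × 9.81 = 273.7 N down at 1.39 m → arm 0.47 m, τ = 273.7 × 0.47 = 128.6 N·m counterclockwise.
Lamp: 9.21 × 9.81 = 90.35 N down at 2.56 m → arm 0.7 m, τ = 90.35 × 0.7 = 63.24 N·m clockwise.
Net moment of existing loads = 152.3 N·m counterclockwise.
The battery pack weighs 8.42 × 9.81 = 82.6 N and must supply an equal clockwise moment, so its lever arm about the fulcrum is 152.3 / 82.6 = 1.84 m.
That puts it at 1.86 + 1.84 = 3.7 m from the left end.

x ≈ 3.7 m from the left end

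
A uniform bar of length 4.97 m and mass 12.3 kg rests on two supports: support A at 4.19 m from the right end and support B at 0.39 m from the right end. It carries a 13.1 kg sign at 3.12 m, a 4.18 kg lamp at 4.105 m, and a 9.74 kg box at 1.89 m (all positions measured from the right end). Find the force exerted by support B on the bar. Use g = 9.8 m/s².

Take moments about support A.
Beam weight: 12.3 × 9.8 = 120.5 N down at 2.485 m → arm 1.705 m, τ = 120.5 × 1.705 = 205.5 N·m clockwise.
Sign: 13.1 × 9.8 = 128.4 N down at 3.12 m → arm 1.07 m, τ = 128.4 × 1.07 = 137.4 N·m clockwise.
Lamp: 4.18 × 9.8 = 40.96 N down at 4.105 m → arm 0.085 m, τ = 40.96 × 0.085 = 3.482 N·m clockwise.
Box: 9.74 × 9.8 = 95.45 N down at 1.89 m → arm 2.3 m, τ = 95.45 × 2.3 = 219.5 N·m clockwise.
Net load moment about support A = 565.9 N·m clockwise.
Reaction R at support B is upward at 0.39 m, arm 3.8 m → moment R × 3.8 counterclockwise.
For rotational equilibrium, R × 3.8 = 565.9, so R = 149 N.

R_B ≈ 149 N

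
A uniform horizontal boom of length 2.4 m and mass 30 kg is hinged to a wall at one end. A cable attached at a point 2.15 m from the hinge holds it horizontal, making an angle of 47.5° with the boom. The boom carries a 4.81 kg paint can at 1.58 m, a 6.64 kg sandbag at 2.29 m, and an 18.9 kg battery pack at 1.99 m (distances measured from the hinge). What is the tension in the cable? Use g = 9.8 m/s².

T ≈ 596 N

Taking torques about the hinge:
Beam weight: 30 × 9.8 = 294 N down at 1.2 m → arm 1.2 m, τ = 294 × 1.2 = 352.8 N·m clockwise.
Paint can: 4.81 × 9.8 = 47.14 N down at 1.58 m → arm 1.58 m, τ = 47.14 × 1.58 = 74.48 N·m clockwise.
Sandbag: 6.64 × 9.8 = 65.07 N down at 2.29 m → arm 2.29 m, τ = 65.07 × 2.29 = 149 N·m clockwise.
Battery pack: 18.9 × 9.8 = 185.2 N down at 1.99 m → arm 1.99 m, τ = 185.2 × 1.99 = 368.5 N·m clockwise.
Total clockwise load moment = 944.8 N·m.
The cable tension T acts at 2.15 m; only its component perpendicular to the boom, T sinθ, produces torque. sin 47.5° = 0.7373.
Balancing moments: T × 2.15 × 0.7373 = 944.8, giving T = 944.8 / 1.585 = 596 N.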